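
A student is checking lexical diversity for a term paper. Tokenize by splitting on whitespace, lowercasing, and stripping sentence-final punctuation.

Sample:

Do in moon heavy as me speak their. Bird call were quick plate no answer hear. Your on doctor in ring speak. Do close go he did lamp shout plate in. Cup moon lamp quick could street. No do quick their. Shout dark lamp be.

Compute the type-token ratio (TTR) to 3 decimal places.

0.689

N = 45 tokens, V = 31 types.
TTR = V / N = 31 / 45 = 0.689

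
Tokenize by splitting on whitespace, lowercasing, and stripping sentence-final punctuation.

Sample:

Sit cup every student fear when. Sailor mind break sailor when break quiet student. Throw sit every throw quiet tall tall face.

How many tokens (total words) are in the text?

Tokens: sit, cup, every, student, fear, when, sailor, mind, break, sailor, when, break, quiet, student, throw, sit, every, throw, quiet, tall, tall, face
N = 22

22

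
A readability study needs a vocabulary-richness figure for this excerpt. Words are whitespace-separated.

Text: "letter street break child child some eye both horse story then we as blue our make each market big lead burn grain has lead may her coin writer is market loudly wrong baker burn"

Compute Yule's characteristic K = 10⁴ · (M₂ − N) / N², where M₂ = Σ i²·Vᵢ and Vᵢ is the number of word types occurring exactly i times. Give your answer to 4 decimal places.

69.2042

Frequencies: child:2, market:2, lead:2, burn:2, letter:1, street:1, break:1, some:1, eye:1, both:1, horse:1, story:1, then:1, we:1, as:1, blue:1, our:1, make:1, each:1, big:1, … (10 more, each freq 1)
N = 34. Frequency spectrum: V_1=26, V_2=4
M₂ = 1²·26 + 2²·4 = 42
K = 10000 × (42 − 34) / 34² = 69.2042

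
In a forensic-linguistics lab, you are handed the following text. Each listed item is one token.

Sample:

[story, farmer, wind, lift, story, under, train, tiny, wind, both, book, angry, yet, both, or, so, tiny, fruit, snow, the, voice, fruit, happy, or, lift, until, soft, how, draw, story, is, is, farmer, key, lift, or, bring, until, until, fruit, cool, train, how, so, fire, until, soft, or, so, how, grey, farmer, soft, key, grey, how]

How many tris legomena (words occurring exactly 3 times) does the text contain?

Frequencies: or:4, until:4, how:4, story:3, farmer:3, lift:3, so:3, fruit:3, soft:3, wind:2, train:2, tiny:2, both:2, is:2, key:2, grey:2, under:1, book:1, angry:1, yet:1, … (8 more, each freq 1)
Words with frequency 3: farmer, fruit, lift, so, soft, story

6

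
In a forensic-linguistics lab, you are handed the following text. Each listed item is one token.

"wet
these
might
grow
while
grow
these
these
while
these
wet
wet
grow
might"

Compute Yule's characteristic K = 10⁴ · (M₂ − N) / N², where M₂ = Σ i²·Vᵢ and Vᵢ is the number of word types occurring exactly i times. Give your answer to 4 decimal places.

1428.5714

Frequencies: these:4, wet:3, grow:3, might:2, while:2
N = 14. Frequency spectrum: V_2=2, V_3=2, V_4=1
M₂ = 2²·2 + 3²·2 + 4²·1 = 42
K = 10000 × (42 − 14) / 14² = 1428.5714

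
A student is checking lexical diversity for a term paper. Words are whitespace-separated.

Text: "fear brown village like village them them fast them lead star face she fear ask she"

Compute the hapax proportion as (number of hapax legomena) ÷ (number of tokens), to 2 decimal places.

0.44

Frequencies: them:3, fear:2, village:2, she:2, brown:1, like:1, fast:1, lead:1, star:1, face:1, ask:1
Hapax count = 7; token count = 16.
Ratio = 7 / 16 = 0.44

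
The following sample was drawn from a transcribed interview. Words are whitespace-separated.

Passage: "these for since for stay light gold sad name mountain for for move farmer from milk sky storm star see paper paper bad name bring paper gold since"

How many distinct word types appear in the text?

Distinct types: {bad, bring, farmer, for, from, gold, light, milk, mountain, move, name, paper, sad, see, since, sky, star, stay, storm, these}
V = 20

20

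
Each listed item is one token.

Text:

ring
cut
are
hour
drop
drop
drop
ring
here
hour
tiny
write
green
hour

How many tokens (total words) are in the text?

Tokens: ring, cut, are, hour, drop, drop, drop, ring, here, hour, tiny, write, green, hour
N = 14

14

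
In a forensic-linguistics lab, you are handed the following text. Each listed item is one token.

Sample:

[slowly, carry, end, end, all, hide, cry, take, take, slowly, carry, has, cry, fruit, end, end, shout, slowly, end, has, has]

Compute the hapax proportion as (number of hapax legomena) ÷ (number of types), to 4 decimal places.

Frequencies: end:5, slowly:3, has:3, carry:2, cry:2, take:2, all:1, hide:1, fruit:1, shout:1
Hapax count = 4; type count = 10.
Ratio = 4 / 10 = 0.4000

0.4000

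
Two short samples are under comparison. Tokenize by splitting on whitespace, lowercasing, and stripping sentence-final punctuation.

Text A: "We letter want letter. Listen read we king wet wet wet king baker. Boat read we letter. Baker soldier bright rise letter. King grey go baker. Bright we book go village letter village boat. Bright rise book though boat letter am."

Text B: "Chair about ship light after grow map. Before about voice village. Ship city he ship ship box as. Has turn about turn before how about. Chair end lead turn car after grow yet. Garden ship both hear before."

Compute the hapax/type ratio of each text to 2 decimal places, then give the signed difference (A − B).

A: hapax=6, V=18, ratio=0.33
B: hapax=17, V=24, ratio=0.71
Difference = 0.33 − 0.71 = -0.38

-0.38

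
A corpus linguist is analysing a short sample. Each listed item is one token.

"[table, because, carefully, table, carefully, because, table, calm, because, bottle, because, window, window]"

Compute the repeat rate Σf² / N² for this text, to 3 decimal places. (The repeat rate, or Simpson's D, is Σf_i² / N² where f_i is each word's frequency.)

Frequencies: because:4, table:3, carefully:2, window:2, calm:1, bottle:1
Σf² = 35; N² = 169
Repeat rate = 35 / 169 = 0.207

0.207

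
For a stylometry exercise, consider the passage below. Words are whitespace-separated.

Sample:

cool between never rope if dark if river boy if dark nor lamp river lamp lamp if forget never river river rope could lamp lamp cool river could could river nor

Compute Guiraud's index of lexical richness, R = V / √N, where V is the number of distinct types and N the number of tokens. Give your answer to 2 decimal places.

2.16

N = 31, V = 12.
√N = 5.567764
R = 12 / 5.567764 = 2.16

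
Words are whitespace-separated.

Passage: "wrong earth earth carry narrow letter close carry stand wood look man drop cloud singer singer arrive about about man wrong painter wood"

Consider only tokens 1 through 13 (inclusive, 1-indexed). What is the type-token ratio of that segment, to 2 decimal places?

0.85

Segment tokens 1–13: wrong, earth, earth, carry, narrow, letter, close, carry, stand, wood, look, man, drop
Segment N = 13, segment V = 11.
TTR = 11 / 13 = 0.85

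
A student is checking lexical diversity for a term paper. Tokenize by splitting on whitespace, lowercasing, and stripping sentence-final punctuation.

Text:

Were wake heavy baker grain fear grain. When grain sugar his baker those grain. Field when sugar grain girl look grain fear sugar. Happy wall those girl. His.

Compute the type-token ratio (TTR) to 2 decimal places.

N = 28 tokens, V = 15 types.
TTR = V / N = 15 / 28 = 0.54

0.54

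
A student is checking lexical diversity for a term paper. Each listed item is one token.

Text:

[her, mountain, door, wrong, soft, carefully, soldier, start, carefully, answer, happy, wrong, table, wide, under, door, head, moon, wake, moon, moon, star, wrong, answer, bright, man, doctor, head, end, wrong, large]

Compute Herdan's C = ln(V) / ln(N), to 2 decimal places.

N = 31, V = 22.
ln(V) = 3.091042, ln(N) = 3.433987
C = 3.091042 / 3.433987 = 0.90

0.90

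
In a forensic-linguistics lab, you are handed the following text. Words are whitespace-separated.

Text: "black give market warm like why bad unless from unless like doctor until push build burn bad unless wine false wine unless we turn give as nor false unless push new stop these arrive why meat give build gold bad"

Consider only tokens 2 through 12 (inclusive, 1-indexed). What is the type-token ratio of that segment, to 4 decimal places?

Segment tokens 2–12: give, market, warm, like, why, bad, unless, from, unless, like, doctor
Segment N = 11, segment V = 9.
TTR = 9 / 11 = 0.8182

0.8182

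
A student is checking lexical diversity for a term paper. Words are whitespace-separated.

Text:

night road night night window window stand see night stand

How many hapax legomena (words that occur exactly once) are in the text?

2

Frequencies: night:4, window:2, stand:2, road:1, see:1
Hapax (freq=1): road, see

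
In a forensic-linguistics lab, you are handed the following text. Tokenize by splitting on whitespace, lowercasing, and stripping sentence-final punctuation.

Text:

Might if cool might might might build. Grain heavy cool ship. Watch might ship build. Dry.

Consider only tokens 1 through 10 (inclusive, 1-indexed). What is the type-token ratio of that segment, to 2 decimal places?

Segment tokens 1–10: might, if, cool, might, might, might, build, grain, heavy, cool
Segment N = 10, segment V = 6.
TTR = 6 / 10 = 0.60

0.60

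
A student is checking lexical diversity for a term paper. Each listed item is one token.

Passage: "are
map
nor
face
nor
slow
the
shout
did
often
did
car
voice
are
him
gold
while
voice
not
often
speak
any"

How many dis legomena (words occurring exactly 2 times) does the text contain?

5

Frequencies: are:2, nor:2, did:2, often:2, voice:2, map:1, face:1, slow:1, the:1, shout:1, car:1, him:1, gold:1, while:1, not:1, speak:1, any:1
Words with frequency 2: are, did, nor, often, voice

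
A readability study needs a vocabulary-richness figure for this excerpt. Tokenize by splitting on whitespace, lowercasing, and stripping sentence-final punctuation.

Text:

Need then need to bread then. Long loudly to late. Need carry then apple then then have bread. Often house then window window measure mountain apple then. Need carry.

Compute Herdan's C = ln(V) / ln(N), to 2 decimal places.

0.80

N = 29, V = 15.
ln(V) = 2.708050, ln(N) = 3.367296
C = 2.708050 / 3.367296 = 0.80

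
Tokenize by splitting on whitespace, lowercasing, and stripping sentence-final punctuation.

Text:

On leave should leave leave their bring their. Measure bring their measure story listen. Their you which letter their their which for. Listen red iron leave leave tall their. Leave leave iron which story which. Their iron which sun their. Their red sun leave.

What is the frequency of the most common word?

Frequencies: their:10, leave:8, which:5, iron:3, bring:2, measure:2, story:2, listen:2, red:2, sun:2, on:1, should:1, you:1, letter:1, for:1, tall:1
Most common: 'their' with frequency 10.

10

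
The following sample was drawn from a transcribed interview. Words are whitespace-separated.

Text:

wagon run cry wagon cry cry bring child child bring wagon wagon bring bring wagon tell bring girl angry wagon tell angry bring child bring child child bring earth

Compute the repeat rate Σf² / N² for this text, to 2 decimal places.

0.17

Frequencies: bring:8, wagon:6, child:5, cry:3, tell:2, angry:2, run:1, girl:1, earth:1
Σf² = 145; N² = 841
Repeat rate = 145 / 841 = 0.17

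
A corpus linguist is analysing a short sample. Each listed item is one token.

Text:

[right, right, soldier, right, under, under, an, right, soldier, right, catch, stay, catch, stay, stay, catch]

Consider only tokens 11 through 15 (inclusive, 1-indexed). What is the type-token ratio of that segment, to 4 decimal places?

Segment tokens 11–15: catch, stay, catch, stay, stay
Segment N = 5, segment V = 2.
TTR = 2 / 5 = 0.4000

0.4000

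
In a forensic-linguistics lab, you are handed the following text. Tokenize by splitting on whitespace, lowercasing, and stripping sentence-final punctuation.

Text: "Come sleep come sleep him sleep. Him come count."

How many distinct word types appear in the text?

Distinct types: {come, count, him, sleep}
V = 4

4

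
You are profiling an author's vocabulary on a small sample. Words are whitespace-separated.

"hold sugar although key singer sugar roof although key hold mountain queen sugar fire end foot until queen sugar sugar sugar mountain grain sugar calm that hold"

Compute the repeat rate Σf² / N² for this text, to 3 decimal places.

0.114

Frequencies: sugar:7, hold:3, although:2, key:2, mountain:2, queen:2, singer:1, roof:1, fire:1, end:1, foot:1, until:1, grain:1, calm:1, that:1
Σf² = 83; N² = 729
Repeat rate = 83 / 729 = 0.114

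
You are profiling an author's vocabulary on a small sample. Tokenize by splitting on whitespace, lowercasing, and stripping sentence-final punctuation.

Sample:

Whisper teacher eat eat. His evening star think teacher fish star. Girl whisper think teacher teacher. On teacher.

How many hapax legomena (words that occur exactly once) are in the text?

5

Frequencies: teacher:5, whisper:2, eat:2, star:2, think:2, his:1, evening:1, fish:1, girl:1, on:1
Hapax (freq=1): evening, fish, girl, his, on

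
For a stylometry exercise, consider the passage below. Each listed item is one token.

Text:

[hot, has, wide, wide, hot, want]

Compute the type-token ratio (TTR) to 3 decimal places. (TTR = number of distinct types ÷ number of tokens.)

N = 6 tokens, V = 4 types.
TTR = V / N = 4 / 6 = 0.667

0.667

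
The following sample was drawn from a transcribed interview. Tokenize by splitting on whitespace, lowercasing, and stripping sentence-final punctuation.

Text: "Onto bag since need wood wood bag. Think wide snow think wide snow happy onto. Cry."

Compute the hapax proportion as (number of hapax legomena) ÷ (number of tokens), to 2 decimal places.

0.25

Frequencies: onto:2, bag:2, wood:2, think:2, wide:2, snow:2, since:1, need:1, happy:1, cry:1
Hapax count = 4; token count = 16.
Ratio = 4 / 16 = 0.25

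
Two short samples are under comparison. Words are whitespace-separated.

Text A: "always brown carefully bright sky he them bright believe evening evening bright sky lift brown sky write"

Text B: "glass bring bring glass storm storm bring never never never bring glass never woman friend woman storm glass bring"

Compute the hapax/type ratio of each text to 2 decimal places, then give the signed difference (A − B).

A: hapax=7, V=11, ratio=0.64
B: hapax=1, V=6, ratio=0.17
Difference = 0.64 − 0.17 = 0.47

0.47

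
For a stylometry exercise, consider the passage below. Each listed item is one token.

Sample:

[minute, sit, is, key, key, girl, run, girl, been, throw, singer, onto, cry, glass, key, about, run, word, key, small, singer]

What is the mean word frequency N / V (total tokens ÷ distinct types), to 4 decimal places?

N = 21 tokens, V = 15 types.
Mean frequency = N / V = 21 / 15 = 1.4000

1.4000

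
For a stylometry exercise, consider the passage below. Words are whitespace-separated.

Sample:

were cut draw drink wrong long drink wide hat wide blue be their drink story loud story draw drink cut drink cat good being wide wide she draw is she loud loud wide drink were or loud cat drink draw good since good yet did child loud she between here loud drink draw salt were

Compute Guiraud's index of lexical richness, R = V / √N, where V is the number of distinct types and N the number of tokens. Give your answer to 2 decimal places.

3.51

N = 55, V = 26.
√N = 7.416198
R = 26 / 7.416198 = 3.51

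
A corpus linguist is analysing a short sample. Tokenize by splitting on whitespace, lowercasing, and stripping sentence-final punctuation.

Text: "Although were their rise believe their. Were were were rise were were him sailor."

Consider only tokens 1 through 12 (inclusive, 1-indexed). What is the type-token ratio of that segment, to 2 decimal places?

Segment tokens 1–12: although, were, their, rise, believe, their, were, were, were, rise, were, were
Segment N = 12, segment V = 5.
TTR = 5 / 12 = 0.42

0.42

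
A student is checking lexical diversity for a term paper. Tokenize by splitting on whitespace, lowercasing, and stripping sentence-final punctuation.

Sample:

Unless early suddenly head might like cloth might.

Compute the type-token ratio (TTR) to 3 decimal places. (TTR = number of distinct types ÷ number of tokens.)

N = 8 tokens, V = 7 types.
TTR = V / N = 7 / 8 = 0.875

0.875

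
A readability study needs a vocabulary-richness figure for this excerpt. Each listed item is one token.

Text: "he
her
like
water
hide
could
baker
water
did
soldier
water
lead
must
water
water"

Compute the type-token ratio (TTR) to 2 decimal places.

0.73

N = 15 tokens, V = 11 types.
TTR = V / N = 11 / 15 = 0.73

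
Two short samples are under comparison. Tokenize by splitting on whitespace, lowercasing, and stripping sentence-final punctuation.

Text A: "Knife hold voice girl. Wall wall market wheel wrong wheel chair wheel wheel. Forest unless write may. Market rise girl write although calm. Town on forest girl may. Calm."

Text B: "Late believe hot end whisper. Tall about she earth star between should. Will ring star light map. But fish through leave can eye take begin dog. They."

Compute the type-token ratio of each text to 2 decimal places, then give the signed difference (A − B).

TTR(A) = 18/29 = 0.62
TTR(B) = 26/27 = 0.96
Difference = 0.62 − 0.96 = -0.34

-0.34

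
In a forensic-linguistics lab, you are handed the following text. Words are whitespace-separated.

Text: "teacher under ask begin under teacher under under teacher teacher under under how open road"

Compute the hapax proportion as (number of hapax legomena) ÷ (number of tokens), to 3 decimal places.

0.333

Frequencies: under:6, teacher:4, ask:1, begin:1, how:1, open:1, road:1
Hapax count = 5; token count = 15.
Ratio = 5 / 15 = 0.333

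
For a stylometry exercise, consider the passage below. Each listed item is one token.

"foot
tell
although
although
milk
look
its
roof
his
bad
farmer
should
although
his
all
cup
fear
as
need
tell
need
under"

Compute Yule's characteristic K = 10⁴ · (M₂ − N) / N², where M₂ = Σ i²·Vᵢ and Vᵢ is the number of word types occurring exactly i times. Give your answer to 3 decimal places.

Frequencies: although:3, tell:2, his:2, need:2, foot:1, milk:1, look:1, its:1, roof:1, bad:1, farmer:1, should:1, all:1, cup:1, fear:1, as:1, under:1
N = 22. Frequency spectrum: V_1=13, V_2=3, V_3=1
M₂ = 1²·13 + 2²·3 + 3²·1 = 34
K = 10000 × (34 − 22) / 22² = 247.934

247.934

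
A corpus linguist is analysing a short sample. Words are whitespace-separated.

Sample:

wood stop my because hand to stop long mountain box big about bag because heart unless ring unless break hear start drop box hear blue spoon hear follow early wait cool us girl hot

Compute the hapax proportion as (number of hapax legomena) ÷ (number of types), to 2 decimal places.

Frequencies: hear:3, stop:2, because:2, box:2, unless:2, wood:1, my:1, hand:1, to:1, long:1, mountain:1, big:1, about:1, bag:1, heart:1, ring:1, break:1, start:1, drop:1, blue:1, … (8 more, each freq 1)
Hapax count = 23; type count = 28.
Ratio = 23 / 28 = 0.82

0.82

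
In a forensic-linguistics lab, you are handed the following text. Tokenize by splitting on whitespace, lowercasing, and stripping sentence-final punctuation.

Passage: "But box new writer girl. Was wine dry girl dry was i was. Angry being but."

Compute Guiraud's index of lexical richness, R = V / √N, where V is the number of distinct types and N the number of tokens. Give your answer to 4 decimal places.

2.7500

N = 16, V = 11.
√N = 4.000000
R = 11 / 4.000000 = 2.7500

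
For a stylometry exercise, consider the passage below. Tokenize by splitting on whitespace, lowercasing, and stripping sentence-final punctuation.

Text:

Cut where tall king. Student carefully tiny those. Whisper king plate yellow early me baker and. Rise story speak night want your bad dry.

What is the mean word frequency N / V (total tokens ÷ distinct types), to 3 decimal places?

N = 24 tokens, V = 23 types.
Mean frequency = N / V = 24 / 23 = 1.043

1.043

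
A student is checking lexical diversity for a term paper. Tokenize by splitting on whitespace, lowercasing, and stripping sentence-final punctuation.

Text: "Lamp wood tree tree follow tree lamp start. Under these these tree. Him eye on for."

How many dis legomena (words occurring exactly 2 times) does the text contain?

Frequencies: tree:4, lamp:2, these:2, wood:1, follow:1, start:1, under:1, him:1, eye:1, on:1, for:1
Words with frequency 2: lamp, these

2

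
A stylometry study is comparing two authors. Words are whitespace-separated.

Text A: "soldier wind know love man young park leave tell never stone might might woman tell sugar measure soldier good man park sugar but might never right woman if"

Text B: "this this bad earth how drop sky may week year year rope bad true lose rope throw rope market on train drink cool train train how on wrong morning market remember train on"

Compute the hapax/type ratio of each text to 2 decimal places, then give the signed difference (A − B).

A: hapax=11, V=19, ratio=0.58
B: hapax=13, V=21, ratio=0.62
Difference = 0.58 − 0.62 = -0.04

-0.04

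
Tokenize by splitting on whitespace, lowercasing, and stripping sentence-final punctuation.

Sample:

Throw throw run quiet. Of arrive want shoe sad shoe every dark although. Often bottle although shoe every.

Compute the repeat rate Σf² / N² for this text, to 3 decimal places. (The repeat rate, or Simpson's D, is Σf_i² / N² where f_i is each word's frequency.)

Frequencies: shoe:3, throw:2, every:2, although:2, run:1, quiet:1, of:1, arrive:1, want:1, sad:1, dark:1, often:1, bottle:1
Σf² = 30; N² = 324
Repeat rate = 30 / 324 = 0.093

0.093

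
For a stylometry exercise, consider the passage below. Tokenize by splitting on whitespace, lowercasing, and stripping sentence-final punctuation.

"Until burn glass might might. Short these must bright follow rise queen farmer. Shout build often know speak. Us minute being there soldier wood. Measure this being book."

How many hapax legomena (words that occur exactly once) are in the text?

Frequencies: might:2, being:2, until:1, burn:1, glass:1, short:1, these:1, must:1, bright:1, follow:1, rise:1, queen:1, farmer:1, shout:1, build:1, often:1, know:1, speak:1, us:1, minute:1, … (6 more, each freq 1)
Hapax (freq=1): book, bright, build, burn, farmer, follow, glass, know, measure, minute, must, often, queen, rise, short, shout, soldier, speak, there, these, this, until, us, wood

24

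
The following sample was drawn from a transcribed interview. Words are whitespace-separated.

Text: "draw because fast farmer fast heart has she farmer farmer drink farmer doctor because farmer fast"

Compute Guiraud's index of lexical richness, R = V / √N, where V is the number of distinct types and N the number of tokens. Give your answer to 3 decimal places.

N = 16, V = 9.
√N = 4.000000
R = 9 / 4.000000 = 2.250

2.250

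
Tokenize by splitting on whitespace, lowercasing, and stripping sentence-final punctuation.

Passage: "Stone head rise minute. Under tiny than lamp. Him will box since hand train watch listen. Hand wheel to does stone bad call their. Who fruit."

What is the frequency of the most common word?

2

Frequencies: stone:2, hand:2, head:1, rise:1, minute:1, under:1, tiny:1, than:1, lamp:1, him:1, will:1, box:1, since:1, train:1, watch:1, listen:1, wheel:1, to:1, does:1, bad:1, … (4 more, each freq 1)
Most common: 'stone' with frequency 2.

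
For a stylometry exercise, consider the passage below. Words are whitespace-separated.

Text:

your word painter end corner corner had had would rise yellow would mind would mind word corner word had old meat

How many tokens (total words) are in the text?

Tokens: your, word, painter, end, corner, corner, had, had, would, rise, yellow, would, mind, would, mind, word, corner, word, had, old, meat
N = 21

21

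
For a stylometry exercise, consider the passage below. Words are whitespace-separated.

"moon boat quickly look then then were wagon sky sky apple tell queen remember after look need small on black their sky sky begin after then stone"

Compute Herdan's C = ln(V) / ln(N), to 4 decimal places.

N = 27, V = 20.
ln(V) = 2.995732, ln(N) = 3.295837
C = 2.995732 / 3.295837 = 0.9089

0.9089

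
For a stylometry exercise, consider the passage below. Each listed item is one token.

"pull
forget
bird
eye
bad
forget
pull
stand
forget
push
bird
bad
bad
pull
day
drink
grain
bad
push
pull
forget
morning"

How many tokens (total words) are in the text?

Tokens: pull, forget, bird, eye, bad, forget, pull, stand, forget, push, bird, bad, bad, pull, day, drink, grain, bad, push, pull, forget, morning
N = 22

22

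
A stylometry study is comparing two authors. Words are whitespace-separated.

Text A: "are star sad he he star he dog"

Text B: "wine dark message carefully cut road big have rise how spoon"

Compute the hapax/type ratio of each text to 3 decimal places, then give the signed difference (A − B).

A: hapax=3, V=5, ratio=0.600
B: hapax=11, V=11, ratio=1.000
Difference = 0.600 − 1.000 = -0.400

-0.400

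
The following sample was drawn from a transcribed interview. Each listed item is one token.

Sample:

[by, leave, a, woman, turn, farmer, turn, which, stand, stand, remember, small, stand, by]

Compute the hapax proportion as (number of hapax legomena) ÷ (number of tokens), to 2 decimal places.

Frequencies: stand:3, by:2, turn:2, leave:1, a:1, woman:1, farmer:1, which:1, remember:1, small:1
Hapax count = 7; token count = 14.
Ratio = 7 / 14 = 0.50

0.50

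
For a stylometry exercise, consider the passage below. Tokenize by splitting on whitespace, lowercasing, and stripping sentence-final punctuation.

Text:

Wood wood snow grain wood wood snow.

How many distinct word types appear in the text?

Distinct types: {grain, snow, wood}
V = 3

3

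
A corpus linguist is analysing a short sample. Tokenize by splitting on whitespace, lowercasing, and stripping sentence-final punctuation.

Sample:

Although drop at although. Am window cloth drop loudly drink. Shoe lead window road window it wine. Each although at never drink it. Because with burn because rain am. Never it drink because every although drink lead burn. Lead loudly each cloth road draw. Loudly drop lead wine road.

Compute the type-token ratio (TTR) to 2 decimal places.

N = 49 tokens, V = 21 types.
TTR = V / N = 21 / 49 = 0.43

0.43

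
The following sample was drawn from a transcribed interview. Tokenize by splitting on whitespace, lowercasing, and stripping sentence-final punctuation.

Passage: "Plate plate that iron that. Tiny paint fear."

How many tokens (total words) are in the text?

Tokens: plate, plate, that, iron, that, tiny, paint, fear
N = 8

8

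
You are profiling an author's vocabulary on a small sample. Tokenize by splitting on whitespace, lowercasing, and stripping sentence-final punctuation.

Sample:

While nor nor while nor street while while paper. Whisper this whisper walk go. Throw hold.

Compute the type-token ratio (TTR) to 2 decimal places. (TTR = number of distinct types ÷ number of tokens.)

N = 16 tokens, V = 10 types.
TTR = V / N = 10 / 16 = 0.63

0.63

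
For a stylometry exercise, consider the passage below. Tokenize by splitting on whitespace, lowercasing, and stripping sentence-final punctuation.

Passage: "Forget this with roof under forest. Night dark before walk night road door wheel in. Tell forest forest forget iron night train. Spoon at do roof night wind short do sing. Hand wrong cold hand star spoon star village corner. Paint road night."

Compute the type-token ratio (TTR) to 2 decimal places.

0.70

N = 43 tokens, V = 30 types.
TTR = V / N = 30 / 43 = 0.70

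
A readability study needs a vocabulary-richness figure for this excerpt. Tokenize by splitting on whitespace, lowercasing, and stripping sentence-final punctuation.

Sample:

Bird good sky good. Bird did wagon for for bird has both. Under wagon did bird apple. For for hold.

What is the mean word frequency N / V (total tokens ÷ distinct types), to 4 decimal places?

N = 20 tokens, V = 11 types.
Mean frequency = N / V = 20 / 11 = 1.8182

1.8182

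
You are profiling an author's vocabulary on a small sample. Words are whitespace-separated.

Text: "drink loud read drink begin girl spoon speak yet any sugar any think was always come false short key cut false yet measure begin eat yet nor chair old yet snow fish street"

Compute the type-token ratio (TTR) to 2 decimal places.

N = 33 tokens, V = 26 types.
TTR = V / N = 26 / 33 = 0.79

0.79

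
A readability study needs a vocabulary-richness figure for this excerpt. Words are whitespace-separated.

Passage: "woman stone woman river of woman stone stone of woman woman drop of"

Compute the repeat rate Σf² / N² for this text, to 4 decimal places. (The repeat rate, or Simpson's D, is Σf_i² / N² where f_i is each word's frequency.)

Frequencies: woman:5, stone:3, of:3, river:1, drop:1
Σf² = 45; N² = 169
Repeat rate = 45 / 169 = 0.2663

0.2663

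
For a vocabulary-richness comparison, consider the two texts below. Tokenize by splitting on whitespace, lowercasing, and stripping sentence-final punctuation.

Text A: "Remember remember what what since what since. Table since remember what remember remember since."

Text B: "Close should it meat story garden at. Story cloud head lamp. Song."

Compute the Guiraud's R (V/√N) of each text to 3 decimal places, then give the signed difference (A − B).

-2.106

A: V=4, N=14, R=1.069
B: V=11, N=12, R=3.175
Difference = 1.069 − 3.175 = -2.106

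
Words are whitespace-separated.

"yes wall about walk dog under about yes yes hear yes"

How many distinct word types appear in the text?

Distinct types: {about, dog, hear, under, walk, wall, yes}
V = 7

7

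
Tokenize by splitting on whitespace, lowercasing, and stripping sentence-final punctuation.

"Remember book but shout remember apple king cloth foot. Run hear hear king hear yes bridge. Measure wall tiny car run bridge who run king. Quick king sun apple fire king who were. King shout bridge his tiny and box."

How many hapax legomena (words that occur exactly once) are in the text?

Frequencies: king:6, run:3, hear:3, bridge:3, remember:2, shout:2, apple:2, tiny:2, who:2, book:1, but:1, cloth:1, foot:1, yes:1, measure:1, wall:1, car:1, quick:1, sun:1, fire:1, … (4 more, each freq 1)
Hapax (freq=1): and, book, box, but, car, cloth, fire, foot, his, measure, quick, sun, wall, were, yes

15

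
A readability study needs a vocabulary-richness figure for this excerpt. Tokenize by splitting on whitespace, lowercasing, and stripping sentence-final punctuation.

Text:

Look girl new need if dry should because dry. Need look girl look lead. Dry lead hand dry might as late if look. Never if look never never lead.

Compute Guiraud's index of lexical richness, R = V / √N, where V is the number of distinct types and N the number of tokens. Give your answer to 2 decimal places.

2.60

N = 29, V = 14.
√N = 5.385165
R = 14 / 5.385165 = 2.60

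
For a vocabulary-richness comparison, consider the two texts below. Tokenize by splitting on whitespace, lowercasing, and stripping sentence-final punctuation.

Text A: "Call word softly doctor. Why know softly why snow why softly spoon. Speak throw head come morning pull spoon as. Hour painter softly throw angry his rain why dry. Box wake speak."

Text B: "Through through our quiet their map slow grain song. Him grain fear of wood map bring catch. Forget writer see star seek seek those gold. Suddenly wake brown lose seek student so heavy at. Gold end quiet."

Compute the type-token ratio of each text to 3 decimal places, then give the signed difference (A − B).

-0.092

TTR(A) = 23/32 = 0.719
TTR(B) = 30/37 = 0.811
Difference = 0.719 − 0.811 = -0.092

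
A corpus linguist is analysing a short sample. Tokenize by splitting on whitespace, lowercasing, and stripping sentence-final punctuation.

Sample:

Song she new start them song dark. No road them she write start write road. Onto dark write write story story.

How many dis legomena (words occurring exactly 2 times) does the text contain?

7

Frequencies: write:4, song:2, she:2, start:2, them:2, dark:2, road:2, story:2, new:1, no:1, onto:1
Words with frequency 2: dark, road, she, song, start, story, them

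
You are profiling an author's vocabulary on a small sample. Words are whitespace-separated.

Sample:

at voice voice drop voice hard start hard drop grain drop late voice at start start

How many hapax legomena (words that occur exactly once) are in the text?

2

Frequencies: voice:4, drop:3, start:3, at:2, hard:2, grain:1, late:1
Hapax (freq=1): grain, late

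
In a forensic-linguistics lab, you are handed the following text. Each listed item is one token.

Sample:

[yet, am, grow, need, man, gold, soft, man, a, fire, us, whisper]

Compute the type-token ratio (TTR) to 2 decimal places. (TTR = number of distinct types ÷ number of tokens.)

0.92

N = 12 tokens, V = 11 types.
TTR = V / N = 11 / 12 = 0.92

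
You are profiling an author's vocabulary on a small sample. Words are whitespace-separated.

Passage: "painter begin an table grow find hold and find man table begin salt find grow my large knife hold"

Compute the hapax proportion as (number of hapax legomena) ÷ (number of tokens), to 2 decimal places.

Frequencies: find:3, begin:2, table:2, grow:2, hold:2, painter:1, an:1, and:1, man:1, salt:1, my:1, large:1, knife:1
Hapax count = 8; token count = 19.
Ratio = 8 / 19 = 0.42

0.42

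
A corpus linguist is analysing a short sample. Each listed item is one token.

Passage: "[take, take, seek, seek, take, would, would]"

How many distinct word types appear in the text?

Distinct types: {seek, take, would}
V = 3

3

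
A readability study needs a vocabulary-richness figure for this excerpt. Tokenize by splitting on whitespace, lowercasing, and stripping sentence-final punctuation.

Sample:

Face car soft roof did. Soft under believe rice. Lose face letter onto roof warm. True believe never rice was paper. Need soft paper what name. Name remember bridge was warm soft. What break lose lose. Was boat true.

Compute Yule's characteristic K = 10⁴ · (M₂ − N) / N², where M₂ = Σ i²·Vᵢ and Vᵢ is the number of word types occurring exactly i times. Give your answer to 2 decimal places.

Frequencies: soft:4, lose:3, was:3, face:2, roof:2, believe:2, rice:2, warm:2, true:2, paper:2, what:2, name:2, car:1, did:1, under:1, letter:1, onto:1, never:1, need:1, remember:1, … (3 more, each freq 1)
N = 39. Frequency spectrum: V_1=11, V_2=9, V_3=2, V_4=1
M₂ = 1²·11 + 2²·9 + 3²·2 + 4²·1 = 81
K = 10000 × (81 − 39) / 39² = 276.13

276.13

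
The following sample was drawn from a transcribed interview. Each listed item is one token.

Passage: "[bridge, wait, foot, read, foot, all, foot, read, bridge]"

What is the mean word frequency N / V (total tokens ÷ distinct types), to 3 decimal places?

N = 9 tokens, V = 5 types.
Mean frequency = N / V = 9 / 5 = 1.800

1.800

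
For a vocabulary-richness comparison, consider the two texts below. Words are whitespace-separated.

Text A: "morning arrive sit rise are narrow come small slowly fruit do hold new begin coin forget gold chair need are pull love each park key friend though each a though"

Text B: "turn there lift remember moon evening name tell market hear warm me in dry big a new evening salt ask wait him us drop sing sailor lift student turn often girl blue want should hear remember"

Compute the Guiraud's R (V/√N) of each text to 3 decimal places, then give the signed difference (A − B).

A: V=27, N=30, R=4.930
B: V=31, N=36, R=5.167
Difference = 4.930 − 5.167 = -0.237

-0.237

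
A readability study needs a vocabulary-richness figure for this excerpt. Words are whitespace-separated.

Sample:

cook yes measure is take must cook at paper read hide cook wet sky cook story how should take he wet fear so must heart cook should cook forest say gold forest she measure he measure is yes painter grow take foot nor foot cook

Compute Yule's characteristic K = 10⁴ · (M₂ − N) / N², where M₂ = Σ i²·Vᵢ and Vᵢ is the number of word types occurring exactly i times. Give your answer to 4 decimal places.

Frequencies: cook:7, measure:3, take:3, yes:2, is:2, must:2, wet:2, should:2, he:2, forest:2, foot:2, at:1, paper:1, read:1, hide:1, sky:1, story:1, how:1, fear:1, so:1, … (7 more, each freq 1)
N = 45. Frequency spectrum: V_1=16, V_2=8, V_3=2, V_7=1
M₂ = 1²·16 + 2²·8 + 3²·2 + 7²·1 = 115
K = 10000 × (115 − 45) / 45² = 345.6790

345.6790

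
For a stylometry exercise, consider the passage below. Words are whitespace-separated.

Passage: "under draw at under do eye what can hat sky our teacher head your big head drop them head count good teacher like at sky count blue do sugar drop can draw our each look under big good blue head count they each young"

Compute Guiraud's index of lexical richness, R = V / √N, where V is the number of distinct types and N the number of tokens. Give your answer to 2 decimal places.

3.77

N = 44, V = 25.
√N = 6.633250
R = 25 / 6.633250 = 3.77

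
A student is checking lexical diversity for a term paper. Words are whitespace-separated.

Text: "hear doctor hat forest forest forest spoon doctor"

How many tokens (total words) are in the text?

8

Tokens: hear, doctor, hat, forest, forest, forest, spoon, doctor
N = 8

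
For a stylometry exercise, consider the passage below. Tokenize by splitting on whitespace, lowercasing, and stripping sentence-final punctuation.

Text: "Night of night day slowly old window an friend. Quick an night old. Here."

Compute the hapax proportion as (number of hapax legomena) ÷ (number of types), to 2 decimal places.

Frequencies: night:3, old:2, an:2, of:1, day:1, slowly:1, window:1, friend:1, quick:1, here:1
Hapax count = 7; type count = 10.
Ratio = 7 / 10 = 0.70

0.70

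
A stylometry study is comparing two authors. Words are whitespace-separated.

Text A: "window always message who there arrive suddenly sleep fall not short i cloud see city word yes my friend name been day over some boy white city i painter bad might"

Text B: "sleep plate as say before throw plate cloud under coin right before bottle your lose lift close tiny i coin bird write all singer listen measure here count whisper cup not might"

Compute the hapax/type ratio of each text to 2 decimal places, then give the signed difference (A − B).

A: hapax=27, V=29, ratio=0.93
B: hapax=26, V=29, ratio=0.90
Difference = 0.93 − 0.90 = 0.03

0.03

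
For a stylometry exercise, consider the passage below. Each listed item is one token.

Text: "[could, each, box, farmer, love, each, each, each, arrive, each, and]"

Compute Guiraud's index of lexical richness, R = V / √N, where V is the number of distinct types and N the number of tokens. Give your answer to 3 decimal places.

N = 11, V = 7.
√N = 3.316625
R = 7 / 3.316625 = 2.111

2.111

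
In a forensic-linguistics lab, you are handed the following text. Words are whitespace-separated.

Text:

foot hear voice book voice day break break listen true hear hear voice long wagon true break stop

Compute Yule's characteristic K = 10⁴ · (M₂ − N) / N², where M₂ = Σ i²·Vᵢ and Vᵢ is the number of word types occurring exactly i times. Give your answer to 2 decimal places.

617.28

Frequencies: hear:3, voice:3, break:3, true:2, foot:1, book:1, day:1, listen:1, long:1, wagon:1, stop:1
N = 18. Frequency spectrum: V_1=7, V_2=1, V_3=3
M₂ = 1²·7 + 2²·1 + 3²·3 = 38
K = 10000 × (38 − 18) / 18² = 617.28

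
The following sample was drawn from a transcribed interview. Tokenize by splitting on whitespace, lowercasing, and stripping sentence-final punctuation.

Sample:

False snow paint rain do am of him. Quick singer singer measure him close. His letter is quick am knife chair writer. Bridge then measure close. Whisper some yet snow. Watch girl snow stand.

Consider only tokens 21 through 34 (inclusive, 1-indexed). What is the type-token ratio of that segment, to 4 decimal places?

Segment tokens 21–34: chair, writer, bridge, then, measure, close, whisper, some, yet, snow, watch, girl, snow, stand
Segment N = 14, segment V = 13.
TTR = 13 / 14 = 0.9286

0.9286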